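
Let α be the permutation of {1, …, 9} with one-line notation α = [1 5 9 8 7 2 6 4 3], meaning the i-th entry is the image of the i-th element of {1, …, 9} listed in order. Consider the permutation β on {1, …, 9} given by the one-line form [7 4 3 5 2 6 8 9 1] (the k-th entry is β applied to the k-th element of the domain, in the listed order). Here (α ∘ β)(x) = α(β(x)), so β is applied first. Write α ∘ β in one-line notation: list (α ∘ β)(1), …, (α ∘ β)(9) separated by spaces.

For each element, apply β then α: 1 → 7 → 6; 2 → 4 → 8; 3 → 3 → 9; 4 → 5 → 7; 5 → 2 → 5; 6 → 6 → 2; 7 → 8 → 4; 8 → 9 → 3; 9 → 1 → 1.
So α ∘ β in one-line form is 6 8 9 7 5 2 4 3 1.

6 8 9 7 5 2 4 3 1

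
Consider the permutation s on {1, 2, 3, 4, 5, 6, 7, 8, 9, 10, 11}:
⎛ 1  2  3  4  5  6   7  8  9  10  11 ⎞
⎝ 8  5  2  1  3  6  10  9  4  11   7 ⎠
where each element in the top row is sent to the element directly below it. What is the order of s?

The disjoint-cycle form of s has cycle lengths 4, 3, 3, 1.
The order is lcm(4, 3, 3) = 12.

12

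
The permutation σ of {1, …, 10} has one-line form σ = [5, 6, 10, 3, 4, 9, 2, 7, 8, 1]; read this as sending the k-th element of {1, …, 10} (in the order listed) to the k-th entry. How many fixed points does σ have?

0

No element satisfies σ(x) = x, so there are 0 fixed points.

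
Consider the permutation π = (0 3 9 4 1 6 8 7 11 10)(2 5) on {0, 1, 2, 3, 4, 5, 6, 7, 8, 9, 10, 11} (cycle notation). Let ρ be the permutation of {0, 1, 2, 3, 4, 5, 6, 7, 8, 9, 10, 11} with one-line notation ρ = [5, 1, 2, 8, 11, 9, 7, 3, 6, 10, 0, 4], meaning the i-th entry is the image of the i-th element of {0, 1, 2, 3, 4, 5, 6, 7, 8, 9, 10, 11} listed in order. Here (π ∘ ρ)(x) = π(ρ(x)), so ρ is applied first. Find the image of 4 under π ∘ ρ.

ρ(4) = 11, then π(11) = 10; composing gives (π ∘ ρ)(4) = 10.

10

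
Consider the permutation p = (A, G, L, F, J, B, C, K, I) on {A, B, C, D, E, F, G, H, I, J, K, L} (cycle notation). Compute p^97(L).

A

L lies in the 9-cycle (A, G, L, F, J, B, C, K, I).
On a 9-cycle, p^9 is the identity, so p^97 = p^7 there (97 ≡ 7 mod 9).
Stepping 7 places around the cycle: L → F → J → B → C → K → I → A.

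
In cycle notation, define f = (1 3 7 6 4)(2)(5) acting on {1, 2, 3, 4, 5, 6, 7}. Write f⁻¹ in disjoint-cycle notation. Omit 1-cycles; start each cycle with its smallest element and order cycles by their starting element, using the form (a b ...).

(1 4 6 7 3)

Inverting a permutation written in cycle notation just reverses the order within every cycle.
After reversing and putting each cycle's least element first, f⁻¹ = (1 4 6 7 3).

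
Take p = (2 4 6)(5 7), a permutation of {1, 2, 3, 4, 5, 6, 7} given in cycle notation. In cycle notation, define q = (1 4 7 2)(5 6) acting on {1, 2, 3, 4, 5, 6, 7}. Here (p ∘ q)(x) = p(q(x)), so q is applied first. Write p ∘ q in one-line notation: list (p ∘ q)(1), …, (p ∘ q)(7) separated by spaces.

6 1 3 5 2 7 4

Chase each element through q then p: 1 → 4 → 6; 2 → 1 → 1; 3 → 3 → 3; 4 → 7 → 5; 5 → 6 → 2; 6 → 5 → 7; 7 → 2 → 4.
So p ∘ q in one-line form is 6 1 3 5 2 7 4.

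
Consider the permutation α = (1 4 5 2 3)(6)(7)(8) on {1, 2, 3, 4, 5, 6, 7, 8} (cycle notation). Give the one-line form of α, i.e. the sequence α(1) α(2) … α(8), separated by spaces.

4 3 1 5 2 6 7 8

Reading each image from the cycles: 1↦4, 2↦3, 3↦1, 4↦5, 5↦2, 6↦6, 7↦7, 8↦8.
Listing these in domain order gives 4 3 1 5 2 6 7 8.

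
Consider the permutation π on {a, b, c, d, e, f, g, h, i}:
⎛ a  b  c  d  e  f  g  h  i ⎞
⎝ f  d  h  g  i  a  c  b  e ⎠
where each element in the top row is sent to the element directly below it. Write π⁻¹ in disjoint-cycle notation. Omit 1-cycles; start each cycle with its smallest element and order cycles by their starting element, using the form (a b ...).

(a f)(b h c g d)(e i)

First write π in disjoint cycles: (a f)(b d g c h)(e i).
Reversing each cycle (and rotating so the smallest element leads) gives π⁻¹ = (a f)(b h c g d)(e i).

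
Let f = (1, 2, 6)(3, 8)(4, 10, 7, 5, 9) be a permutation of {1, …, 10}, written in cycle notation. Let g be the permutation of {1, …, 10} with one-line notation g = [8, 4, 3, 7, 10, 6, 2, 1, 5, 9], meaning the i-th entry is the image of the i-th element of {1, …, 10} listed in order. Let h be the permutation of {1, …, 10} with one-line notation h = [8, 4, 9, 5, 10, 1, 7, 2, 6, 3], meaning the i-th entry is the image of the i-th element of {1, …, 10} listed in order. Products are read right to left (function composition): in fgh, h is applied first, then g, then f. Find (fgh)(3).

Chase 3: h(3) = 9; g(9) = 5; f(5) = 9. Hence (fgh)(3) = 9.

9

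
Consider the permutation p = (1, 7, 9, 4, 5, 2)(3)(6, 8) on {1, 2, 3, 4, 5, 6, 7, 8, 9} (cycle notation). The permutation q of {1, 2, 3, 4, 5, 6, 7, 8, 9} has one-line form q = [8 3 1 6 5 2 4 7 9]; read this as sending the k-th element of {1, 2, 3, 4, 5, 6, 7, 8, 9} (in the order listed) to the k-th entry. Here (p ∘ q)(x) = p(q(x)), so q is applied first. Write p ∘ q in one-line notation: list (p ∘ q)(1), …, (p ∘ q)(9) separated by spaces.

For each element, apply q then p: 1 → 8 → 6; 2 → 3 → 3; 3 → 1 → 7; 4 → 6 → 8; 5 → 5 → 2; 6 → 2 → 1; 7 → 4 → 5; 8 → 7 → 9; 9 → 9 → 4.
Collecting the images, p ∘ q = [6 3 7 8 2 1 5 9 4].

6 3 7 8 2 1 5 9 4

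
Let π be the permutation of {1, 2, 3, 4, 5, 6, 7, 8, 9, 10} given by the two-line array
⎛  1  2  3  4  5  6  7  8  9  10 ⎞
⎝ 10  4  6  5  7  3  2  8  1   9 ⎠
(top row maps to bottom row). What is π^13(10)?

Tracing 10 → 9 → … returns to 10 after 3 steps, so 10 lies in a 3-cycle (1, 10, 9).
On a 3-cycle, π^3 is the identity, so π^13 = π^1 there (13 ≡ 1 mod 3).
Stepping 1 place around the cycle: 10 → 9.

9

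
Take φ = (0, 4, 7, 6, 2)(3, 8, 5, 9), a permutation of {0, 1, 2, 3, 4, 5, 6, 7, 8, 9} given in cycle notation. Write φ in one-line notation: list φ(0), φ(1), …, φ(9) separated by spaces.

4 1 0 8 7 9 2 6 5 3

Each element maps to the next entry in its cycle (wrapping to the front): 0→4, 1→1, 2→0, 3→8, 4→7, 5→9, 6→2, 7→6, 8→5, 9→3.
Listing these in domain order gives 4 1 0 8 7 9 2 6 5 3.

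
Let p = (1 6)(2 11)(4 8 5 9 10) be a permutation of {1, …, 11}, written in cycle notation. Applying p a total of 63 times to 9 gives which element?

9 lies in the 5-cycle (4 8 5 9 10).
Since the cycle has length 5, p^63 acts on it the same as p^3 (63 mod 5 = 3).
Stepping 3 places around the cycle: 9 → 10 → 4 → 8.

8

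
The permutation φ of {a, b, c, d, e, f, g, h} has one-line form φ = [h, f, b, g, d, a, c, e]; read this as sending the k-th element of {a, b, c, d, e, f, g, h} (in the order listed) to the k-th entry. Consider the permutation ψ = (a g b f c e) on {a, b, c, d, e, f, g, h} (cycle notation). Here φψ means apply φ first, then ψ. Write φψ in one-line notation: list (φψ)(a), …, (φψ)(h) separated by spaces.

h c f b d g e a

(φψ)(x) = ψ(φ(x)). Computing each image: ψ(φ(a)) = ψ(h) = h, ψ(φ(b)) = ψ(f) = c, ψ(φ(c)) = ψ(b) = f, ψ(φ(d)) = ψ(g) = b, ψ(φ(e)) = ψ(d) = d, ψ(φ(f)) = ψ(a) = g, ψ(φ(g)) = ψ(c) = e, ψ(φ(h)) = ψ(e) = a.
Hence φψ = [h c f b d g e a].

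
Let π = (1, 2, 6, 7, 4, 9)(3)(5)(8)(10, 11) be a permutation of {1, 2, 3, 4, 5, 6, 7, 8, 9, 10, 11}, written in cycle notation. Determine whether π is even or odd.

even

The cycle lengths are 6, 2, 1, 1, 1.
A cycle of length ℓ contributes ℓ−1 transpositions, so π is a product of 5 + 1 = 6 transpositions — even.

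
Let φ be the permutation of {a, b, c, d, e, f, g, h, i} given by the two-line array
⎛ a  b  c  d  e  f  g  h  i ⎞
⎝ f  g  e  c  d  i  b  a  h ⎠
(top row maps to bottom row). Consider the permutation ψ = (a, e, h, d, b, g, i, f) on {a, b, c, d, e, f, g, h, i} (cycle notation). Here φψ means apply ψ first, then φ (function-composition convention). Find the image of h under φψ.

c

ψ(h) = d, then φ(d) = c; composing gives (φψ)(h) = c.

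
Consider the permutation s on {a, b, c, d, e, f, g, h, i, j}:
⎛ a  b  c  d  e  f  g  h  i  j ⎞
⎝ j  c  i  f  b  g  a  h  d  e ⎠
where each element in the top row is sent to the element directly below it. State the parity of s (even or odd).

In disjoint-cycle form the cycle lengths are 9, 1.
A cycle is odd iff its length is even; s has 0 even-length cycles, so sgn(s) = (−1)^0 and s is even.

even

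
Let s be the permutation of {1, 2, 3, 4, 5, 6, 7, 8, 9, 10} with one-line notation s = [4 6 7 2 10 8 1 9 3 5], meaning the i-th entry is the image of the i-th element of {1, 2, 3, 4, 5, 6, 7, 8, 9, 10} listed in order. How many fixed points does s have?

No element satisfies s(x) = x, so there are 0 fixed points.

0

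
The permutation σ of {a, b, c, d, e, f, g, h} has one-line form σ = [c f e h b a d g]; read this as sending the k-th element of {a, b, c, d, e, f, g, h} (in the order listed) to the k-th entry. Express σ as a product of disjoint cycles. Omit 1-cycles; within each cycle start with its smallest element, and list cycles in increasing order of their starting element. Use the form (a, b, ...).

From a: a → c → e → b → f → a, closing the cycle (a, c, e, b, f).
Repeating from the next unused element and collecting all non-trivial cycles gives (a, c, e, b, f)(d, h, g).

(a, c, e, b, f)(d, h, g)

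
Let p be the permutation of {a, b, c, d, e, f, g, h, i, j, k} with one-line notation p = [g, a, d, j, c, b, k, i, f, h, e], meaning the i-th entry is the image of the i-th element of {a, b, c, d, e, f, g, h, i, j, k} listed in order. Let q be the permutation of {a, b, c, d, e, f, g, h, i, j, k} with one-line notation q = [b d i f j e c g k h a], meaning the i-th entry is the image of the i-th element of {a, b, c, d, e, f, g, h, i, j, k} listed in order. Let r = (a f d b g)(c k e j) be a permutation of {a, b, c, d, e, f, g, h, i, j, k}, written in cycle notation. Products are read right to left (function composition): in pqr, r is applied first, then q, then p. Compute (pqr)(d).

j

Chase d: r(d) = b; q(b) = d; p(d) = j. Hence (pqr)(d) = j.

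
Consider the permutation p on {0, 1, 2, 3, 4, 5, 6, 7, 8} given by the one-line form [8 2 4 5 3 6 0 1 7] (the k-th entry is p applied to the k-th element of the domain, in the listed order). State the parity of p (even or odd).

In disjoint-cycle form the cycle lengths are 9.
A cycle of length ℓ contributes ℓ−1 transpositions, so p is a product of 8 transpositions — even.

even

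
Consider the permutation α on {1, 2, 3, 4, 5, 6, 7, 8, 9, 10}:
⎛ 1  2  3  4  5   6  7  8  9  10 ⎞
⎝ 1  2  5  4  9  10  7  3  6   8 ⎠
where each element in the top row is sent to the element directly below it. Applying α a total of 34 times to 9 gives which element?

3

Tracing 9 → 6 → … returns to 9 after 6 steps, so 9 lies in a 6-cycle (3 5 9 6 10 8).
Powers repeat with period 6 on this cycle, and 34 mod 6 = 4, so α^34(9) = α^4(9).
Advancing 4 steps from 9: 9 → 6 → 10 → 8 → 3.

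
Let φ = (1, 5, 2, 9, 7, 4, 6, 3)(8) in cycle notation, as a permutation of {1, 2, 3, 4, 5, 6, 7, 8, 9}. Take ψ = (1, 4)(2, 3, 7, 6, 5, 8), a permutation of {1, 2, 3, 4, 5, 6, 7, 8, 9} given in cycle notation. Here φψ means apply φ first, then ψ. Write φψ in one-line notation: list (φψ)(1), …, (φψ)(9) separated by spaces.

Chase each element through φ then ψ: 1 → 5 → 8; 2 → 9 → 9; 3 → 1 → 4; 4 → 6 → 5; 5 → 2 → 3; 6 → 3 → 7; 7 → 4 → 1; 8 → 8 → 2; 9 → 7 → 6.
So φψ in one-line form is 8 9 4 5 3 7 1 2 6.

8 9 4 5 3 7 1 2 6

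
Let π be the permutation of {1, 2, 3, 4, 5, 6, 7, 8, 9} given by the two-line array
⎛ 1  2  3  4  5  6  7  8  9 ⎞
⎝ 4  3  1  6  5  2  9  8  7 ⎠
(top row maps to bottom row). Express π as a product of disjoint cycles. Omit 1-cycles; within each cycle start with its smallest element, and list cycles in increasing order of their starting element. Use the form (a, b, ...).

(1, 4, 6, 2, 3)(7, 9)

Iterating π from 1 gives 1 → 4 → 6 → 2 → 3 → 1; that is the 5-cycle (1, 4, 6, 2, 3).
Continuing from each remaining unvisited element yields (1, 4, 6, 2, 3)(7, 9).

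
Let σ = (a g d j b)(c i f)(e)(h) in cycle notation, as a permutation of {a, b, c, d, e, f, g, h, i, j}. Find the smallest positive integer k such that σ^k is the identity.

The cycle type of σ is (5, 3, 1, 1).
Since disjoint cycles commute, ord(σ) = lcm(5, 3) = 15.

15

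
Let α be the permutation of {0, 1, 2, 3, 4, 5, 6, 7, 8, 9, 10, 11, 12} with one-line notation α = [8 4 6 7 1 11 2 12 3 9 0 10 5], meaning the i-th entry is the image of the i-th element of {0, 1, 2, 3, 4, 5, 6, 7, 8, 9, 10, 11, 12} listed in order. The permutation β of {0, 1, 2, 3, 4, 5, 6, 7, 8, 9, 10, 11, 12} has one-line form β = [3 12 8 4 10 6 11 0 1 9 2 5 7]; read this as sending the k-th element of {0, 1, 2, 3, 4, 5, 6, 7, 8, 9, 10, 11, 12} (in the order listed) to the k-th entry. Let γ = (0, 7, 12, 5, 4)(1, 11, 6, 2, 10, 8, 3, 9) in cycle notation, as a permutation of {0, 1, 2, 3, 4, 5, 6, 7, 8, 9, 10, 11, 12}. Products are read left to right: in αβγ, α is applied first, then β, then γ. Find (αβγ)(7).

12

(αβγ)(7) = γ(β(α(7))). α(7) = 12, then β(12) = 7, then γ(7) = 12, so the result is 12.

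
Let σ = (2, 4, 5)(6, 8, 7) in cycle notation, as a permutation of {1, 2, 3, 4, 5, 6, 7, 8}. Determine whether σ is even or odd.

The cycle lengths are 3, 3, 1, 1.
A cycle is odd iff its length is even; σ has 0 even-length cycles, so sgn(σ) = (−1)^0 and σ is even.

even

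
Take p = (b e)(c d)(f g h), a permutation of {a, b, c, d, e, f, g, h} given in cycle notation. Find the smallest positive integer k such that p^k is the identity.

The cycle type of p is (3, 2, 2, 1).
Since disjoint cycles commute, ord(p) = lcm(3, 2, 2) = 6.

6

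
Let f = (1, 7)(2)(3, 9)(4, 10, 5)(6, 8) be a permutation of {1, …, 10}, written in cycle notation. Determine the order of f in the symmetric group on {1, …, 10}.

The cycle type of f is (3, 2, 2, 2, 1).
Since disjoint cycles commute, ord(f) = lcm(3, 2, 2, 2) = 6.

6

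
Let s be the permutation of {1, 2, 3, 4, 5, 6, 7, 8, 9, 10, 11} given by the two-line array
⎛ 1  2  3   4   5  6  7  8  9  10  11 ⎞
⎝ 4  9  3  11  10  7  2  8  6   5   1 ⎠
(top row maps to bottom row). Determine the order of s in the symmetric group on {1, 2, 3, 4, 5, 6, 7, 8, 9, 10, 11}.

Writing s as disjoint cycles, the cycle lengths are 4, 3, 2, 1, 1.
The order is lcm(4, 3, 2) = 12.

12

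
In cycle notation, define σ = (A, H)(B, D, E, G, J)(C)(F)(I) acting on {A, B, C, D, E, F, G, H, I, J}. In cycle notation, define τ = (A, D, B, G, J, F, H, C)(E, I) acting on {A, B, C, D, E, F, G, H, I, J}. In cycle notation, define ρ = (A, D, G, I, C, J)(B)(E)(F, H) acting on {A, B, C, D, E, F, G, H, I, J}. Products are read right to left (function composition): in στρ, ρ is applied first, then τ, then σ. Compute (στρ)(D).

Chase D: ρ(D) = G; τ(G) = J; σ(J) = B. Hence (στρ)(D) = B.

B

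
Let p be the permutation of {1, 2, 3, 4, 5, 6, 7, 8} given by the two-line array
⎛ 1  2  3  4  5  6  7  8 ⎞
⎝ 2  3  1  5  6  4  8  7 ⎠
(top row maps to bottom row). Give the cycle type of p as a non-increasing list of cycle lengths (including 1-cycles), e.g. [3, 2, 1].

[3, 3, 2]

The disjoint cycles are (1, 2, 3)(4, 5, 6)(7, 8), with lengths 3, 3, 2 in non-increasing order.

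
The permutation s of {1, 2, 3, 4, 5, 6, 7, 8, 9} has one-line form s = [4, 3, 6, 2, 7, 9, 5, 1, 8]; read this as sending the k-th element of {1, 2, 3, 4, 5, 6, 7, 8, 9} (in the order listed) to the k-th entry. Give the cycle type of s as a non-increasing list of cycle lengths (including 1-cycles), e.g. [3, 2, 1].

The disjoint cycles are (1, 4, 2, 3, 6, 9, 8)(5, 7), with lengths 7, 2 in non-increasing order.

[7, 2]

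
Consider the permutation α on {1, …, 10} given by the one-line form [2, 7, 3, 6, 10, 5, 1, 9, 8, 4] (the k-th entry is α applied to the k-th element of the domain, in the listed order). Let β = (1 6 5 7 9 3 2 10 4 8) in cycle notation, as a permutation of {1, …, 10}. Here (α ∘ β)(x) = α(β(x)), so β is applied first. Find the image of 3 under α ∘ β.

7

β(3) = 2, then α(2) = 7; composing gives (α ∘ β)(3) = 7.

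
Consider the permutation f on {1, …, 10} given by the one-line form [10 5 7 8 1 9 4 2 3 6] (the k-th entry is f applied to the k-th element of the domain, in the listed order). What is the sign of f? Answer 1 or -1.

-1

In disjoint-cycle form the cycle lengths are 10.
A cycle is odd iff its length is even; f has 1 even-length cycle, so sgn(f) = (−1)^1 and f is odd.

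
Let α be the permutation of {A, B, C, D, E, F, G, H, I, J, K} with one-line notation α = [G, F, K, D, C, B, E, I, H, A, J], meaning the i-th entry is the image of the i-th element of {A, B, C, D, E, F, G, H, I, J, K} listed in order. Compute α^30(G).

G

Tracing G → E → … returns to G after 6 steps, so G lies in a 6-cycle (A, G, E, C, K, J).
Since the cycle has length 6, α^30 acts on it the same as α^0 (30 mod 6 = 0).
So α^30(G) = G.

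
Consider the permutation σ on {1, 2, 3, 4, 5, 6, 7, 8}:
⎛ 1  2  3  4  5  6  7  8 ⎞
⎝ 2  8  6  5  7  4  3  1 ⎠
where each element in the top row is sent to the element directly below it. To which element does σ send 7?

The entry below 7 in the array is 3, so σ(7) = 3.

3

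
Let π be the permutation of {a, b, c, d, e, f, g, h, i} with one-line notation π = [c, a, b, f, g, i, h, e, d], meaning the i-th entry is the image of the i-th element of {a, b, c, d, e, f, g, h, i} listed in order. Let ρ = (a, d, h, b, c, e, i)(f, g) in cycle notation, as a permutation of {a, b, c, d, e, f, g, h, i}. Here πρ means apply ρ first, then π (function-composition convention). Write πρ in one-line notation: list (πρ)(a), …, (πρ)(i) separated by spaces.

f b g e d h i a c

(πρ)(x) = π(ρ(x)). Computing each image: π(ρ(a)) = π(d) = f, π(ρ(b)) = π(c) = b, π(ρ(c)) = π(e) = g, π(ρ(d)) = π(h) = e, π(ρ(e)) = π(i) = d, π(ρ(f)) = π(g) = h, π(ρ(g)) = π(f) = i, π(ρ(h)) = π(b) = a, π(ρ(i)) = π(a) = c.
Hence πρ = [f b g e d h i a c].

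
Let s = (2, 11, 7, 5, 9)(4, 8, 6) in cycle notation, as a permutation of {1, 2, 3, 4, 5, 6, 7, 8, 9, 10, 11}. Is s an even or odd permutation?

even

The cycle lengths are 5, 3, 1, 1, 1.
A cycle is odd iff its length is even; s has 0 even-length cycles, so sgn(s) = (−1)^0 and s is even.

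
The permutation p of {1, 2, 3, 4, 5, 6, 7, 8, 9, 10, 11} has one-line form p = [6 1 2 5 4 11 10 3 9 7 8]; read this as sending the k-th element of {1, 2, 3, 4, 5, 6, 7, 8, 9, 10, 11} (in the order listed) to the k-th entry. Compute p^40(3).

Tracing 3 → 2 → … returns to 3 after 6 steps, so 3 lies in a 6-cycle (1, 6, 11, 8, 3, 2).
On a 6-cycle, p^6 is the identity, so p^40 = p^4 there (40 ≡ 4 mod 6).
Stepping 4 places around the cycle: 3 → 2 → 1 → 6 → 11.

11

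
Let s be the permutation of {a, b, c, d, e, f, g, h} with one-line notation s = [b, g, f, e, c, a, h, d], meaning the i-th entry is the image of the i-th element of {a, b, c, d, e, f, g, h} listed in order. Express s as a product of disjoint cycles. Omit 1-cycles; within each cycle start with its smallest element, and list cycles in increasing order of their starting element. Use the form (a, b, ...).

(a, b, g, h, d, e, c, f)

Iterating s from a gives a → b → g → h → d → e → c → f → a; that is the 8-cycle (a, b, g, h, d, e, c, f).
Continuing from each remaining unvisited element yields (a, b, g, h, d, e, c, f).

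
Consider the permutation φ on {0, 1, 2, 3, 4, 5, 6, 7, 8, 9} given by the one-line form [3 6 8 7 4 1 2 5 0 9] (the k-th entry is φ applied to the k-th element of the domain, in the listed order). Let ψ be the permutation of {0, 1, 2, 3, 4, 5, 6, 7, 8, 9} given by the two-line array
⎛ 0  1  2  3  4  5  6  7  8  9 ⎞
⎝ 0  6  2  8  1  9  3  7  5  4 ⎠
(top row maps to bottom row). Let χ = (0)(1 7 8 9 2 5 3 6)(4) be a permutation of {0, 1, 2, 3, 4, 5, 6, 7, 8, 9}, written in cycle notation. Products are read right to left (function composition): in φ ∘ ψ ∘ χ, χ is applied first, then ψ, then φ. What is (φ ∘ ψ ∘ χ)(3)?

Apply the permutations in order: χ(3) = 6, then ψ(6) = 3, then φ(3) = 7. So (φ ∘ ψ ∘ χ)(3) = 7.

7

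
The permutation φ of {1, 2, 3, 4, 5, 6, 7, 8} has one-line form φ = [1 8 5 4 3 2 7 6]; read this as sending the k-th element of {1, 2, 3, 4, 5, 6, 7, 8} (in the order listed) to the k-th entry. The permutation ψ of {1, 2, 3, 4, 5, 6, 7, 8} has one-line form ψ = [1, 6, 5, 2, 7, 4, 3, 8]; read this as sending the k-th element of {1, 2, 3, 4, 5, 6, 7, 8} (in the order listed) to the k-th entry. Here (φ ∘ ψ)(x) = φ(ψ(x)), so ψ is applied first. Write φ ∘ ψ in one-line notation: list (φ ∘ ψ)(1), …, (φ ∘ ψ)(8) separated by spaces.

Chase each element through ψ then φ: 1 → 1 → 1; 2 → 6 → 2; 3 → 5 → 3; 4 → 2 → 8; 5 → 7 → 7; 6 → 4 → 4; 7 → 3 → 5; 8 → 8 → 6.
Collecting the images, φ ∘ ψ = [1 2 3 8 7 4 5 6].

1 2 3 8 7 4 5 6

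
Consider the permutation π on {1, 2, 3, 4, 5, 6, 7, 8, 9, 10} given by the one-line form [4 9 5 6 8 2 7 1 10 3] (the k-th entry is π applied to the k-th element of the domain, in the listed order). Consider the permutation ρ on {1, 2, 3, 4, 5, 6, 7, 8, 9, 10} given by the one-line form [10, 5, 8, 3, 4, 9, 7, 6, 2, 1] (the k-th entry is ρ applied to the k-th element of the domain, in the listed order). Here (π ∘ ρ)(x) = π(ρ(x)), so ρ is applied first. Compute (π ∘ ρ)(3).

First apply ρ: ρ(3) = 8, then π(8) = 1. Thus (π ∘ ρ)(3) = 1.

1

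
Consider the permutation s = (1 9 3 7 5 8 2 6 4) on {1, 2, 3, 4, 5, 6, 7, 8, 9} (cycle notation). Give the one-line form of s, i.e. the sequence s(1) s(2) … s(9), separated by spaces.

9 6 7 1 8 4 5 2 3

Reading each image from the cycles: 1↦9, 2↦6, 3↦7, 4↦1, 5↦8, 6↦4, 7↦5, 8↦2, 9↦3.
So the one-line form is 9 6 7 1 8 4 5 2 3.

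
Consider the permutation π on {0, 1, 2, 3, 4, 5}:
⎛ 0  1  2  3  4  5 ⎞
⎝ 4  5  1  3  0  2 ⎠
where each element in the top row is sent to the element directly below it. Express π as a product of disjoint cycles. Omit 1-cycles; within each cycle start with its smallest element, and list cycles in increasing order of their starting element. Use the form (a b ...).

From 0: 0 → 4 → 0, closing the cycle (0 4).
Continuing from each remaining unvisited element yields (0 4)(1 5 2).

(0 4)(1 5 2)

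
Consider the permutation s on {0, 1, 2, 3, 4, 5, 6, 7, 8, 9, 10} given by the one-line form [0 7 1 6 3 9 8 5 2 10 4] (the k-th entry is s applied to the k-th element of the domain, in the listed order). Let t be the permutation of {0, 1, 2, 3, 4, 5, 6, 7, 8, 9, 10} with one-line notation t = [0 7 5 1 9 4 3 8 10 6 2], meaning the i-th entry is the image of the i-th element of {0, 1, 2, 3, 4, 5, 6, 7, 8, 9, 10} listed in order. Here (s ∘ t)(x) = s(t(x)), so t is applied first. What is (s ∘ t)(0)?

0

t(0) = 0, then s(0) = 0; composing gives (s ∘ t)(0) = 0.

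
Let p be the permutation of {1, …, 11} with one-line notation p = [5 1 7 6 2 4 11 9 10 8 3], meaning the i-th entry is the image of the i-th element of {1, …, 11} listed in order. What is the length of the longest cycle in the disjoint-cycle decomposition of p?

3

Decomposing into disjoint cycles gives (1 5 2)(3 7 11)(4 6)(8 9 10); the longest has length 3.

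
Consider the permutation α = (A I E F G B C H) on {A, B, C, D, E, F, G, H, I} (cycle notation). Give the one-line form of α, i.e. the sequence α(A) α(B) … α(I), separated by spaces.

Each element maps to the next entry in its cycle (wrapping to the front): A↦I, B↦C, C↦H, D↦D, E↦F, F↦G, G↦B, H↦A, I↦E.
Listing these in domain order gives I C H D F G B A E.

I C H D F G B A E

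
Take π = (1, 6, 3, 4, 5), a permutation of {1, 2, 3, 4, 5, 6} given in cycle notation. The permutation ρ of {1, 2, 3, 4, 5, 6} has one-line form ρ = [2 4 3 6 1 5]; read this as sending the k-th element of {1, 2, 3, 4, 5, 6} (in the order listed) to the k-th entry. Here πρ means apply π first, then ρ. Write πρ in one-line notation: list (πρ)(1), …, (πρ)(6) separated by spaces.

(πρ)(x) = ρ(π(x)). Computing each image: ρ(π(1)) = ρ(6) = 5, ρ(π(2)) = ρ(2) = 4, ρ(π(3)) = ρ(4) = 6, ρ(π(4)) = ρ(5) = 1, ρ(π(5)) = ρ(1) = 2, ρ(π(6)) = ρ(3) = 3.
Hence πρ = [5 4 6 1 2 3].

5 4 6 1 2 3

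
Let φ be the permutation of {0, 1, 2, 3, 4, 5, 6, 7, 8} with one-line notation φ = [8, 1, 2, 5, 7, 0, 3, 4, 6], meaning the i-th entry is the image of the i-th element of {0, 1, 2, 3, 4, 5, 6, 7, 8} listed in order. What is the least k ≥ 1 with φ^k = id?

10

Decomposing into disjoint cycles gives cycle lengths 5, 2, 1, 1.
The order is lcm(5, 2) = 10.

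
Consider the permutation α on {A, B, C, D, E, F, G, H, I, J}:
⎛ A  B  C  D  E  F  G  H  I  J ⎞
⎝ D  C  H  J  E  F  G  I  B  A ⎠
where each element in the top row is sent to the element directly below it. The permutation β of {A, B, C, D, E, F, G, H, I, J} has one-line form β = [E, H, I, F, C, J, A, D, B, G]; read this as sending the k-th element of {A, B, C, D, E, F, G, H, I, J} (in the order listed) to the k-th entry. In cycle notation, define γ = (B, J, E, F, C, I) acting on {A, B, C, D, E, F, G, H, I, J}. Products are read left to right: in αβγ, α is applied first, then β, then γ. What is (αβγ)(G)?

A

Chase G: α(G) = G; β(G) = A; γ(A) = A. Hence (αβγ)(G) = A.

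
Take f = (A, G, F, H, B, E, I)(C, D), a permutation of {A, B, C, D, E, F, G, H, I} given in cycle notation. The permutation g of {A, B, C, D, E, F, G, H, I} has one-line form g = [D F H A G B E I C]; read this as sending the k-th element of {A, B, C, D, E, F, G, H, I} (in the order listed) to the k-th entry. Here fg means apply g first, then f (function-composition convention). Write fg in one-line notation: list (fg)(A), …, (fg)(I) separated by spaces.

C H B G F E I A D

(fg)(x) = f(g(x)). Computing each image: f(g(A)) = f(D) = C, f(g(B)) = f(F) = H, f(g(C)) = f(H) = B, f(g(D)) = f(A) = G, f(g(E)) = f(G) = F, f(g(F)) = f(B) = E, f(g(G)) = f(E) = I, f(g(H)) = f(I) = A, f(g(I)) = f(C) = D.
Hence fg = [C H B G F E I A D].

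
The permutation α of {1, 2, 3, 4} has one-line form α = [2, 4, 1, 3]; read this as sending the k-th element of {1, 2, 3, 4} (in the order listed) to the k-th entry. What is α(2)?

2 is element number 2 of the domain, and entry number 2 of the one-line form is 4, so α(2) = 4.

4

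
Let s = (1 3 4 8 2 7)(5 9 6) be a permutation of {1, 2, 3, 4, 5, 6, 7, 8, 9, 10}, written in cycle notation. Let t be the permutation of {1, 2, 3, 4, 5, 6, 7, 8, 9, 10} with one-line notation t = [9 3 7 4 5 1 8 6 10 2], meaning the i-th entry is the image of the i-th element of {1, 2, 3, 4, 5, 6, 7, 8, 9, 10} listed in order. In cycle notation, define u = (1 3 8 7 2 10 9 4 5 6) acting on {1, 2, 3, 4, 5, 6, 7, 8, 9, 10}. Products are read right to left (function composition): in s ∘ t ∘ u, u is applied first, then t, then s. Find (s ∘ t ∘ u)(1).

1

Apply the permutations in order: u(1) = 3, then t(3) = 7, then s(7) = 1. So (s ∘ t ∘ u)(1) = 1.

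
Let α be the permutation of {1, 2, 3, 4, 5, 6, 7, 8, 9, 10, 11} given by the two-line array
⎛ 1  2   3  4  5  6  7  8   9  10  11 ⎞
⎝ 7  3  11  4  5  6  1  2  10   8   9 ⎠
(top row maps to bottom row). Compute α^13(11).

9

Tracing 11 → 9 → … returns to 11 after 6 steps, so 11 lies in a 6-cycle (2, 3, 11, 9, 10, 8).
Powers repeat with period 6 on this cycle, and 13 mod 6 = 1, so α^13(11) = α^1(11).
Stepping 1 place around the cycle: 11 → 9.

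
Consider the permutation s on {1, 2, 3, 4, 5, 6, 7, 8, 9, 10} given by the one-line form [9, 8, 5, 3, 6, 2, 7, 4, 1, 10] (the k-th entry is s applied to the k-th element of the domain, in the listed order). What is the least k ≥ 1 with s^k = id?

Decomposing into disjoint cycles gives cycle lengths 6, 2, 1, 1.
The order of s is the least common multiple of its cycle lengths: lcm(6, 2) = 6.

6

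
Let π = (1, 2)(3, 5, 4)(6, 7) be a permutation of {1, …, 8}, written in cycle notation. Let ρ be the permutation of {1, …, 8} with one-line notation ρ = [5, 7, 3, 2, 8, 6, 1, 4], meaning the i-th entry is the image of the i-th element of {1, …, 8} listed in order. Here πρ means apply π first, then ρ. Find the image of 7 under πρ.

6

π(7) = 6, then ρ(6) = 6; composing gives (πρ)(7) = 6.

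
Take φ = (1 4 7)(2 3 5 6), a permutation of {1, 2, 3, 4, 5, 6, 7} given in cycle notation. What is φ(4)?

4 appears in (1 4 7); the next entry (wrapping around) is 7.

7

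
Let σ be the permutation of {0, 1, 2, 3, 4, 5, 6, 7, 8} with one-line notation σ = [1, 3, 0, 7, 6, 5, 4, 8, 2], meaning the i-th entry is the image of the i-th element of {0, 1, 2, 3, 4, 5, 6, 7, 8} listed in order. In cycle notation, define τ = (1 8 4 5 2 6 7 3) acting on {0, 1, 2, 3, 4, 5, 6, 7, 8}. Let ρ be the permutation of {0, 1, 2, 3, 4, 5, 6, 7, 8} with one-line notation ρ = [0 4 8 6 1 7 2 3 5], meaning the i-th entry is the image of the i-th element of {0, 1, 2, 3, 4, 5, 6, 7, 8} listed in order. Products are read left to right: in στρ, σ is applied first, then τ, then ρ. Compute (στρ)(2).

(στρ)(2) = ρ(τ(σ(2))). σ(2) = 0, then τ(0) = 0, then ρ(0) = 0, so the result is 0.

0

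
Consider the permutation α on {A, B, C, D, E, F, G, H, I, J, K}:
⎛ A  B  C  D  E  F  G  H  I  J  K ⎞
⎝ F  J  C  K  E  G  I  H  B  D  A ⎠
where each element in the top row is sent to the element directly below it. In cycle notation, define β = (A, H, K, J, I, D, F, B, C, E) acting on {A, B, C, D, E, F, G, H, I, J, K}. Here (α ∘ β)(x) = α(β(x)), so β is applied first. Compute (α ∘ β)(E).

(α ∘ β)(E) = α(β(E)). β(E) = A, then α(A) = F. So (α ∘ β)(E) = F.

F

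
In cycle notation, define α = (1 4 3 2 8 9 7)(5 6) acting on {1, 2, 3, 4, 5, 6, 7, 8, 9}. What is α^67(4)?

4 lies in the 7-cycle (1 4 3 2 8 9 7).
Powers repeat with period 7 on this cycle, and 67 mod 7 = 4, so α^67(4) = α^4(4).
Stepping 4 places around the cycle: 4 → 3 → 2 → 8 → 9.

9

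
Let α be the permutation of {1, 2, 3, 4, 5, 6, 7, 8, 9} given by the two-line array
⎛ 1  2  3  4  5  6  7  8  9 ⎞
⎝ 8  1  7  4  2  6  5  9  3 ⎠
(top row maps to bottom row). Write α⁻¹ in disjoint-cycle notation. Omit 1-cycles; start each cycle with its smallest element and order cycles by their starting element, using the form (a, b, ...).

(1, 2, 5, 7, 3, 9, 8)

The cycle decomposition of α is (1, 8, 9, 3, 7, 5, 2).
The inverse reverses every cycle; in canonical form, α⁻¹ = (1, 2, 5, 7, 3, 9, 8).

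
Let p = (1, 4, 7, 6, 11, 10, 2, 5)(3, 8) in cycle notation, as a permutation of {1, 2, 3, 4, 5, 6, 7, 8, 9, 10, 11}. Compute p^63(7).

7 lies in the 8-cycle (1, 4, 7, 6, 11, 10, 2, 5).
Powers repeat with period 8 on this cycle, and 63 mod 8 = 7, so p^63(7) = p^7(7).
Stepping 7 places around the cycle: 7 → 6 → 11 → 10 → 2 → 5 → 1 → 4.

4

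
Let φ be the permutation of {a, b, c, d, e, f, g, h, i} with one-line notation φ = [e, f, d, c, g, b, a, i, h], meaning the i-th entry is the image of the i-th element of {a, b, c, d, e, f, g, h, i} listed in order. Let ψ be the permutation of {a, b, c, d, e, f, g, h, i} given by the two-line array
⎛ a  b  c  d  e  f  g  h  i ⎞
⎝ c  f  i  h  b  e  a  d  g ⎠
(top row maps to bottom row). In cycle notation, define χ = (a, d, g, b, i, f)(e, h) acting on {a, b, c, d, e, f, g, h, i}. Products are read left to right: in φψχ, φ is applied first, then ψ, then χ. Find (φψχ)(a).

(φψχ)(a) = χ(ψ(φ(a))). φ(a) = e, then ψ(e) = b, then χ(b) = i, so the result is i.

i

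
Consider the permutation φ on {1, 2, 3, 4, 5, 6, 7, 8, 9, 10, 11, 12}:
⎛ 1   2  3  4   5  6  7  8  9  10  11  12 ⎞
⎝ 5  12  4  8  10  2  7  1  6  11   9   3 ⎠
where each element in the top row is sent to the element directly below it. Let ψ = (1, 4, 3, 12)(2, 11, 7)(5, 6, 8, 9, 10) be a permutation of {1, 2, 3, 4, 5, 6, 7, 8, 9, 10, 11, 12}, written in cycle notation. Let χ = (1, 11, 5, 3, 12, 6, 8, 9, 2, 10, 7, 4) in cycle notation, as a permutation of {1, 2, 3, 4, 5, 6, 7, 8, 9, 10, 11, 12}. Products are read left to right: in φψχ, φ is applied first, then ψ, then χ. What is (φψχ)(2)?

11

Chase 2: φ(2) = 12; ψ(12) = 1; χ(1) = 11. Hence (φψχ)(2) = 11.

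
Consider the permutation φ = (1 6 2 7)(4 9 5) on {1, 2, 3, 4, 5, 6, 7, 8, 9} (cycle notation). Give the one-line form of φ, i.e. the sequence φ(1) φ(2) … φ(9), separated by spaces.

Each element maps to the next entry in its cycle (wrapping to the front): 1→6, 2→7, 3→3, 4→9, 5→4, 6→2, 7→1, 8→8, 9→5.
So the one-line form is 6 7 3 9 4 2 1 8 5.

6 7 3 9 4 2 1 8 5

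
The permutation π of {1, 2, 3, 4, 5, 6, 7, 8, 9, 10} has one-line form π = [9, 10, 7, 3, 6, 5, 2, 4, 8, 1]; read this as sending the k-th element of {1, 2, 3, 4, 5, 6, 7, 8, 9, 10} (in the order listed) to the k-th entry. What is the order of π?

8

Decomposing into disjoint cycles gives cycle lengths 8, 2.
Since disjoint cycles commute, ord(π) = lcm(8, 2) = 8.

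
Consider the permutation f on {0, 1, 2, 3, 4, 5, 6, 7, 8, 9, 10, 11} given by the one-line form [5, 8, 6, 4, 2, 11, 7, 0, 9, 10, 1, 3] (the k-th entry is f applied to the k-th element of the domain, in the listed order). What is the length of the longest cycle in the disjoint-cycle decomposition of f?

Decomposing into disjoint cycles gives (0, 5, 11, 3, 4, 2, 6, 7)(1, 8, 9, 10); the longest has length 8.

8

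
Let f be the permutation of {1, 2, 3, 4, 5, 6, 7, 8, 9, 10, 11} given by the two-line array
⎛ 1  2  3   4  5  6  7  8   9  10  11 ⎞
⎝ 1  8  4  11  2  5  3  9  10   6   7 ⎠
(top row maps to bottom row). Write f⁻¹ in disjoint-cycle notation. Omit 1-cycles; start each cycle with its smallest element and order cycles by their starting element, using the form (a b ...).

First write f in disjoint cycles: (2 8 9 10 6 5)(3 4 11 7).
Reversing each cycle (and rotating so the smallest element leads) gives f⁻¹ = (2 5 6 10 9 8)(3 7 11 4).

(2 5 6 10 9 8)(3 7 11 4)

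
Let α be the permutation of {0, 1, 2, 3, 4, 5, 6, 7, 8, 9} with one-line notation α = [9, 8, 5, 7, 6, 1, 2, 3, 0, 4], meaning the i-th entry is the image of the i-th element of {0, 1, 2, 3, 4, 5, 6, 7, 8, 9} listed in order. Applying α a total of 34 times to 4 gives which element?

2

Tracing 4 → 6 → … returns to 4 after 8 steps, so 4 lies in an 8-cycle (0 9 4 6 2 5 1 8).
Powers repeat with period 8 on this cycle, and 34 mod 8 = 2, so α^34(4) = α^2(4).
Stepping 2 places around the cycle: 4 → 6 → 2.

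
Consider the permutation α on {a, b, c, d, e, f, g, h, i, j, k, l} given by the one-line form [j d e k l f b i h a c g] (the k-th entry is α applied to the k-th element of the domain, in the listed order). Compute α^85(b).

d

Tracing b → d → … returns to b after 7 steps, so b lies in a 7-cycle (b, d, k, c, e, l, g).
On a 7-cycle, α^7 is the identity, so α^85 = α^1 there (85 ≡ 1 mod 7).
Stepping 1 place around the cycle: b → d.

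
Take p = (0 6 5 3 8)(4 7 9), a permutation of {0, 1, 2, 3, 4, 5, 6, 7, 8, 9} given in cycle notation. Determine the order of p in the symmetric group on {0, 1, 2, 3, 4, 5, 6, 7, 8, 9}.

The disjoint cycles have lengths 5, 3, 1, 1.
The order of p is the least common multiple of its cycle lengths: lcm(5, 3) = 15.

15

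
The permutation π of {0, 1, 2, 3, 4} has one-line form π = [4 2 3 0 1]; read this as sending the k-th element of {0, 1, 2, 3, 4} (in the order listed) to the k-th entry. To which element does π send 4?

4 is element number 5 of the domain, and entry number 5 of the one-line form is 1, so π(4) = 1.

1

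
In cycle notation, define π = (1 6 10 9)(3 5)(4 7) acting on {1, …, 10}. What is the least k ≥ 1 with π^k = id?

The disjoint cycles have lengths 4, 2, 2, 1, 1.
The order of π is the least common multiple of its cycle lengths: lcm(4, 2, 2) = 4.

4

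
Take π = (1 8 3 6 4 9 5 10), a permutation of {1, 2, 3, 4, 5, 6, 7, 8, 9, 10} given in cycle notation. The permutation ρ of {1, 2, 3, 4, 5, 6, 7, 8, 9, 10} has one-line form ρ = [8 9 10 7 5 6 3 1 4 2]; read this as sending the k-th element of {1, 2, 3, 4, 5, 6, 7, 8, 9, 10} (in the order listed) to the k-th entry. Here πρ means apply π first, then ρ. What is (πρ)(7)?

First apply π: π(7) = 7, then ρ(7) = 3. Thus (πρ)(7) = 3.

3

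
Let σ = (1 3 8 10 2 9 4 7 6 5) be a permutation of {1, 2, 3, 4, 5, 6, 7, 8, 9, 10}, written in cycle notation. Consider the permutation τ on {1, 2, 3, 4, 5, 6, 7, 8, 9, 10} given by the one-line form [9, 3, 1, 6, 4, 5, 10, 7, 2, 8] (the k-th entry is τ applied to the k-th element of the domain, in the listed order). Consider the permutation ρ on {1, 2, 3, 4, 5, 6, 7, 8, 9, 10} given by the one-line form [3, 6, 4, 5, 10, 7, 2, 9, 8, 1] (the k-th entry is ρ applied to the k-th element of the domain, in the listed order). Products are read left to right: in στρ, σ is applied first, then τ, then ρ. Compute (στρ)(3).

2

Chase 3: σ(3) = 8; τ(8) = 7; ρ(7) = 2. Hence (στρ)(3) = 2.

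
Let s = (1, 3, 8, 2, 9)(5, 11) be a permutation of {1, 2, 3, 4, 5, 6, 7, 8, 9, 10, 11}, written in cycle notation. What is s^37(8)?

8 lies in the 5-cycle (1, 3, 8, 2, 9).
Since the cycle has length 5, s^37 acts on it the same as s^2 (37 mod 5 = 2).
Stepping 2 places around the cycle: 8 → 2 → 9.

9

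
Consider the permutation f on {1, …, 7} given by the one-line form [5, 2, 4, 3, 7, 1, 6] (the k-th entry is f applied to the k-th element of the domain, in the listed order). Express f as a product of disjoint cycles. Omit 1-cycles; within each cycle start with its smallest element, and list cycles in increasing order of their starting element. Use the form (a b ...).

(1 5 7 6)(3 4)

From 1: 1 → 5 → 7 → 6 → 1, closing the cycle (1 5 7 6).
Continuing from each remaining unvisited element yields (1 5 7 6)(3 4).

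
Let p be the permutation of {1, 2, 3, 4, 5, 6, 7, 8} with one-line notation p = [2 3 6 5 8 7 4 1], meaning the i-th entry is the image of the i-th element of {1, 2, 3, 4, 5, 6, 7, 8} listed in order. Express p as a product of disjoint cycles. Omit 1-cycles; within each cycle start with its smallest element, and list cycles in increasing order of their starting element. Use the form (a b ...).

(1 2 3 6 7 4 5 8)

Iterating p from 1 gives 1 → 2 → 3 → 6 → 7 → 4 → 5 → 8 → 1; that is the 8-cycle (1 2 3 6 7 4 5 8).
Repeating from the next unused element and collecting all non-trivial cycles gives (1 2 3 6 7 4 5 8).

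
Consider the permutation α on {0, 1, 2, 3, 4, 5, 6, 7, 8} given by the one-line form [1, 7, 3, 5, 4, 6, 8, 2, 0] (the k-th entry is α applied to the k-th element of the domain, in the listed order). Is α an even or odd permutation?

In disjoint-cycle form the cycle lengths are 8, 1.
A cycle is odd iff its length is even; α has 1 even-length cycle, so sgn(α) = (−1)^1 and α is odd.

odd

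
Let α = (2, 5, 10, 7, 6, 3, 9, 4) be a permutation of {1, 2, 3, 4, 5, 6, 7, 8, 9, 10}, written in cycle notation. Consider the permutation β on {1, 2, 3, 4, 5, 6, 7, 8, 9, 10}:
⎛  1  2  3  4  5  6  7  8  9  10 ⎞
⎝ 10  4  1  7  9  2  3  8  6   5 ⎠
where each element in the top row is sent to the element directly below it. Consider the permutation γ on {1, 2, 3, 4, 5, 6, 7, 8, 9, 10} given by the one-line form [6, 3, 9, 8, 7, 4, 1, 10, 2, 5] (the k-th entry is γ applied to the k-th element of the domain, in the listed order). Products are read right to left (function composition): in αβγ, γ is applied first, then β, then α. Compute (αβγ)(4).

Apply the permutations in order: γ(4) = 8, then β(8) = 8, then α(8) = 8. So (αβγ)(4) = 8.

8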